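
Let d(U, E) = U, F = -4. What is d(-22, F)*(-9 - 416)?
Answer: 9350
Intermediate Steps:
d(-22, F)*(-9 - 416) = -22*(-9 - 416) = -22*(-425) = 9350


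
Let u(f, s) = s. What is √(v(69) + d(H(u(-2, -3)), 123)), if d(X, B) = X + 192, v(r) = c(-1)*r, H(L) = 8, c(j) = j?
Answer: √131 ≈ 11.446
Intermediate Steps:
v(r) = -r
d(X, B) = 192 + X
√(v(69) + d(H(u(-2, -3)), 123)) = √(-1*69 + (192 + 8)) = √(-69 + 200) = √131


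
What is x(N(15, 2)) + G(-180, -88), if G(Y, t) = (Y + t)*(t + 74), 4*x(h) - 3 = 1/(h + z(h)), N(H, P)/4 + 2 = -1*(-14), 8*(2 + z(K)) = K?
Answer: 780573/208 ≈ 3752.8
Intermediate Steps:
z(K) = -2 + K/8
N(H, P) = 48 (N(H, P) = -8 + 4*(-1*(-14)) = -8 + 4*14 = -8 + 56 = 48)
x(h) = ¾ + 1/(4*(-2 + 9*h/8)) (x(h) = ¾ + 1/(4*(h + (-2 + h/8))) = ¾ + 1/(4*(-2 + 9*h/8)))
G(Y, t) = (74 + t)*(Y + t) (G(Y, t) = (Y + t)*(74 + t) = (74 + t)*(Y + t))
x(N(15, 2)) + G(-180, -88) = (-40 + 27*48)/(4*(-16 + 9*48)) + ((-88)² + 74*(-180) + 74*(-88) - 180*(-88)) = (-40 + 1296)/(4*(-16 + 432)) + (7744 - 13320 - 6512 + 15840) = (¼)*1256/416 + 3752 = (¼)*(1/416)*1256 + 3752 = 157/208 + 3752 = 780573/208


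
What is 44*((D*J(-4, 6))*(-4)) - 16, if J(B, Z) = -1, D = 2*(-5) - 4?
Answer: -2480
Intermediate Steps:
D = -14 (D = -10 - 4 = -14)
44*((D*J(-4, 6))*(-4)) - 16 = 44*(-14*(-1)*(-4)) - 16 = 44*(14*(-4)) - 16 = 44*(-56) - 16 = -2464 - 16 = -2480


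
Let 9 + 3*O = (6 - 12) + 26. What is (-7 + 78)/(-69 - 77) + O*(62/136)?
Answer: 17651/14892 ≈ 1.1853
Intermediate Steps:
O = 11/3 (O = -3 + ((6 - 12) + 26)/3 = -3 + (-6 + 26)/3 = -3 + (⅓)*20 = -3 + 20/3 = 11/3 ≈ 3.6667)
(-7 + 78)/(-69 - 77) + O*(62/136) = (-7 + 78)/(-69 - 77) + 11*(62/136)/3 = 71/(-146) + 11*(62*(1/136))/3 = 71*(-1/146) + (11/3)*(31/68) = -71/146 + 341/204 = 17651/14892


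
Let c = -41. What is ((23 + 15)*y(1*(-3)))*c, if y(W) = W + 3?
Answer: 0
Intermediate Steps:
y(W) = 3 + W
((23 + 15)*y(1*(-3)))*c = ((23 + 15)*(3 + 1*(-3)))*(-41) = (38*(3 - 3))*(-41) = (38*0)*(-41) = 0*(-41) = 0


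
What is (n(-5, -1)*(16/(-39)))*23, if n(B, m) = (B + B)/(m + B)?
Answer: -1840/117 ≈ -15.727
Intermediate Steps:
n(B, m) = 2*B/(B + m) (n(B, m) = (2*B)/(B + m) = 2*B/(B + m))
(n(-5, -1)*(16/(-39)))*23 = ((2*(-5)/(-5 - 1))*(16/(-39)))*23 = ((2*(-5)/(-6))*(16*(-1/39)))*23 = ((2*(-5)*(-⅙))*(-16/39))*23 = ((5/3)*(-16/39))*23 = -80/117*23 = -1840/117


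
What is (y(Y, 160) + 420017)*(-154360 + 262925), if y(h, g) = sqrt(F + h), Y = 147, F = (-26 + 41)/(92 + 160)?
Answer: 45599145605 + 108565*sqrt(259413)/42 ≈ 4.5600e+10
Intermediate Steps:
F = 5/84 (F = 15/252 = 15*(1/252) = 5/84 ≈ 0.059524)
y(h, g) = sqrt(5/84 + h)
(y(Y, 160) + 420017)*(-154360 + 262925) = (sqrt(105 + 1764*147)/42 + 420017)*(-154360 + 262925) = (sqrt(105 + 259308)/42 + 420017)*108565 = (sqrt(259413)/42 + 420017)*108565 = (420017 + sqrt(259413)/42)*108565 = 45599145605 + 108565*sqrt(259413)/42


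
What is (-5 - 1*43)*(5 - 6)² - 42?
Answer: -90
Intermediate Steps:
(-5 - 1*43)*(5 - 6)² - 42 = (-5 - 43)*(-1)² - 42 = -48*1 - 42 = -48 - 42 = -90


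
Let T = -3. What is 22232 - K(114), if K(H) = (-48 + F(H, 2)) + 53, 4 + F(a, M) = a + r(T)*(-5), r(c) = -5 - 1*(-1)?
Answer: 22097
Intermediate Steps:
r(c) = -4 (r(c) = -5 + 1 = -4)
F(a, M) = 16 + a (F(a, M) = -4 + (a - 4*(-5)) = -4 + (a + 20) = -4 + (20 + a) = 16 + a)
K(H) = 21 + H (K(H) = (-48 + (16 + H)) + 53 = (-32 + H) + 53 = 21 + H)
22232 - K(114) = 22232 - (21 + 114) = 22232 - 1*135 = 22232 - 135 = 22097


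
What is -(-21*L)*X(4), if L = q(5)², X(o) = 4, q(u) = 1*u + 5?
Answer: 8400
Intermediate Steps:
q(u) = 5 + u (q(u) = u + 5 = 5 + u)
L = 100 (L = (5 + 5)² = 10² = 100)
-(-21*L)*X(4) = -(-21*100)*4 = -(-2100)*4 = -1*(-8400) = 8400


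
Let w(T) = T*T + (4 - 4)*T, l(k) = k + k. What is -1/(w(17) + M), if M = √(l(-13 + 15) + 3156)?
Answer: -289/80361 + 2*√790/80361 ≈ -0.0028968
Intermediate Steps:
l(k) = 2*k
w(T) = T² (w(T) = T² + 0*T = T² + 0 = T²)
M = 2*√790 (M = √(2*(-13 + 15) + 3156) = √(2*2 + 3156) = √(4 + 3156) = √3160 = 2*√790 ≈ 56.214)
-1/(w(17) + M) = -1/(17² + 2*√790) = -1/(289 + 2*√790)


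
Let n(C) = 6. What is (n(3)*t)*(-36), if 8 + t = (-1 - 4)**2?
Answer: -3672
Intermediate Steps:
t = 17 (t = -8 + (-1 - 4)**2 = -8 + (-5)**2 = -8 + 25 = 17)
(n(3)*t)*(-36) = (6*17)*(-36) = 102*(-36) = -3672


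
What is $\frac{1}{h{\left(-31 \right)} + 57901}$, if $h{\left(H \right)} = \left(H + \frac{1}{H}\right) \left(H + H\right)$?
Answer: $\frac{1}{59825} \approx 1.6715 \cdot 10^{-5}$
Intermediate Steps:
$h{\left(H \right)} = 2 H \left(H + \frac{1}{H}\right)$ ($h{\left(H \right)} = \left(H + \frac{1}{H}\right) 2 H = 2 H \left(H + \frac{1}{H}\right)$)
$\frac{1}{h{\left(-31 \right)} + 57901} = \frac{1}{\left(2 + 2 \left(-31\right)^{2}\right) + 57901} = \frac{1}{\left(2 + 2 \cdot 961\right) + 57901} = \frac{1}{\left(2 + 1922\right) + 57901} = \frac{1}{1924 + 57901} = \frac{1}{59825}$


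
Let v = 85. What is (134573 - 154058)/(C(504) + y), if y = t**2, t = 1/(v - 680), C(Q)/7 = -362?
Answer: 6898177125/897099349 ≈ 7.6894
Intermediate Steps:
C(Q) = -2534 (C(Q) = 7*(-362) = -2534)
t = -1/595 (t = 1/(85 - 680) = 1/(-595) = -1/595 ≈ -0.0016807)
y = 1/354025 (y = (-1/595)**2 = 1/354025 ≈ 2.8247e-6)
(134573 - 154058)/(C(504) + y) = (134573 - 154058)/(-2534 + 1/354025) = -19485/(-897099349/354025) = -19485*(-354025/897099349) = 6898177125/897099349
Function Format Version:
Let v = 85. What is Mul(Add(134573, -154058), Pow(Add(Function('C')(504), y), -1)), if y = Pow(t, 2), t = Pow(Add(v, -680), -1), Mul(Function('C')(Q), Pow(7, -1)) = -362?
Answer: Rational(6898177125, 897099349) ≈ 7.6894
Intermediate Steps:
Function('C')(Q) = -2534 (Function('C')(Q) = Mul(7, -362) = -2534)
t = Rational(-1, 595) (t = Pow(Add(85, -680), -1) = Pow(-595, -1) = Rational(-1, 595) ≈ -0.0016807)
y = Rational(1, 354025) (y = Pow(Rational(-1, 595), 2) = Rational(1, 354025) ≈ 2.8247e-6)
Mul(Add(134573, -154058), Pow(Add(Function('C')(504), y), -1)) = Mul(Add(134573, -154058), Pow(Add(-2534, Rational(1, 354025)), -1)) = Mul(-19485, Pow(Rational(-897099349, 354025), -1)) = Mul(-19485, Rational(-354025, 897099349)) = Rational(6898177125, 897099349)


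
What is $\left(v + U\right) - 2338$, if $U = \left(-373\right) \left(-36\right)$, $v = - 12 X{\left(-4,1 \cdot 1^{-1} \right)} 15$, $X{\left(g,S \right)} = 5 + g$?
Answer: $10910$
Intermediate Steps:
$v = -180$ ($v = - 12 \left(5 - 4\right) 15 = \left(-12\right) 1 \cdot 15 = \left(-12\right) 15 = -180$)
$U = 13428$
$\left(v + U\right) - 2338 = \left(-180 + 13428\right) - 2338 = 13248 - 2338 = 10910$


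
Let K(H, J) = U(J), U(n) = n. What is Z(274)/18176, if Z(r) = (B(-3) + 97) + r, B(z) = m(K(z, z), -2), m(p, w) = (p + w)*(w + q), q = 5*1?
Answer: 89/4544 ≈ 0.019586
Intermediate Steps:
q = 5
K(H, J) = J
m(p, w) = (5 + w)*(p + w) (m(p, w) = (p + w)*(w + 5) = (p + w)*(5 + w) = (5 + w)*(p + w))
B(z) = -6 + 3*z (B(z) = (-2)² + 5*z + 5*(-2) + z*(-2) = 4 + 5*z - 10 - 2*z = -6 + 3*z)
Z(r) = 82 + r (Z(r) = ((-6 + 3*(-3)) + 97) + r = ((-6 - 9) + 97) + r = (-15 + 97) + r = 82 + r)
Z(274)/18176 = (82 + 274)/18176 = 356*(1/18176) = 89/4544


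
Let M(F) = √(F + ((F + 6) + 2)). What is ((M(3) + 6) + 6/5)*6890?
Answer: 49608 + 6890*√14 ≈ 75388.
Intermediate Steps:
M(F) = √(8 + 2*F) (M(F) = √(F + ((6 + F) + 2)) = √(F + (8 + F)) = √(8 + 2*F))
((M(3) + 6) + 6/5)*6890 = ((√(8 + 2*3) + 6) + 6/5)*6890 = ((√(8 + 6) + 6) + 6*(⅕))*6890 = ((√14 + 6) + 6/5)*6890 = ((6 + √14) + 6/5)*6890 = (36/5 + √14)*6890 = 49608 + 6890*√14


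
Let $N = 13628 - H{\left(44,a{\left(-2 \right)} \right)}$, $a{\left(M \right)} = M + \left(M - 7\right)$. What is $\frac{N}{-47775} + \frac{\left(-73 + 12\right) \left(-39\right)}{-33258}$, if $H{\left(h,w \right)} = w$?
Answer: $- \frac{189087529}{529633650} \approx -0.35702$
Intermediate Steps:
$a{\left(M \right)} = -7 + 2 M$ ($a{\left(M \right)} = M + \left(-7 + M\right) = -7 + 2 M$)
$N = 13639$ ($N = 13628 - \left(-7 + 2 \left(-2\right)\right) = 13628 - \left(-7 - 4\right) = 13628 - -11 = 13628 + 11 = 13639$)
$\frac{N}{-47775} + \frac{\left(-73 + 12\right) \left(-39\right)}{-33258} = \frac{13639}{-47775} + \frac{\left(-73 + 12\right) \left(-39\right)}{-33258} = 13639 \left(- \frac{1}{47775}\right) + \left(-61\right) \left(-39\right) \left(- \frac{1}{33258}\right) = - \frac{13639}{47775} + 2379 \left(- \frac{1}{33258}\right) = - \frac{13639}{47775} - \frac{793}{11086} = - \frac{189087529}{529633650}$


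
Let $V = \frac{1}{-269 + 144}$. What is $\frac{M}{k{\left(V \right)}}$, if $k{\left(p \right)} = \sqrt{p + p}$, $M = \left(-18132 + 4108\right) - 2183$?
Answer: $\frac{81035 i \sqrt{10}}{2} \approx 1.2813 \cdot 10^{5} i$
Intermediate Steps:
$V = - \frac{1}{125}$ ($V = \frac{1}{-125} = - \frac{1}{125} \approx -0.008$)
$M = -16207$ ($M = -14024 - 2183 = -16207$)
$k{\left(p \right)} = \sqrt{2} \sqrt{p}$ ($k{\left(p \right)} = \sqrt{2 p} = \sqrt{2} \sqrt{p}$)
$\frac{M}{k{\left(V \right)}} = - \frac{16207}{\sqrt{2} \sqrt{- \frac{1}{125}}} = - \frac{16207}{\sqrt{2} \frac{i \sqrt{5}}{25}} = - \frac{16207}{\frac{1}{25} i \sqrt{10}} = - 16207 \left(- \frac{5 i \sqrt{10}}{2}\right) = \frac{81035 i \sqrt{10}}{2}$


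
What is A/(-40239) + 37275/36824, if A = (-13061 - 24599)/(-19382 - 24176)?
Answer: 32665818725855/32271271425144 ≈ 1.0122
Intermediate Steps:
A = 18830/21779 (A = -37660/(-43558) = -37660*(-1/43558) = 18830/21779 ≈ 0.86459)
A/(-40239) + 37275/36824 = (18830/21779)/(-40239) + 37275/36824 = (18830/21779)*(-1/40239) + 37275*(1/36824) = -18830/876365181 + 37275/36824 = 32665818725855/32271271425144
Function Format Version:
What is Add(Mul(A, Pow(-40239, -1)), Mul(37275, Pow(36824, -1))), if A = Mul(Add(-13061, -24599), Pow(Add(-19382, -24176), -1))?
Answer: Rational(32665818725855, 32271271425144) ≈ 1.0122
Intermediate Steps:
A = Rational(18830, 21779) (A = Mul(-37660, Pow(-43558, -1)) = Mul(-37660, Rational(-1, 43558)) = Rational(18830, 21779) ≈ 0.86459)
Add(Mul(A, Pow(-40239, -1)), Mul(37275, Pow(36824, -1))) = Add(Mul(Rational(18830, 21779), Pow(-40239, -1)), Mul(37275, Pow(36824, -1))) = Add(Mul(Rational(18830, 21779), Rational(-1, 40239)), Mul(37275, Rational(1, 36824))) = Add(Rational(-18830, 876365181), Rational(37275, 36824)) = Rational(32665818725855, 32271271425144)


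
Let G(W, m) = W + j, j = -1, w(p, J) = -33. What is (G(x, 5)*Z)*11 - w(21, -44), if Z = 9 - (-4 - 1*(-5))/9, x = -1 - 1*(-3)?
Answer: 1177/9 ≈ 130.78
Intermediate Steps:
x = 2 (x = -1 + 3 = 2)
G(W, m) = -1 + W (G(W, m) = W - 1 = -1 + W)
Z = 80/9 (Z = 9 - (-4 + 5)/9 = 9 - 1/9 = 80/9 ≈ 8.8889)
(G(x, 5)*Z)*11 - w(21, -44) = ((-1 + 2)*(80/9))*11 - 1*(-33) = (1*(80/9))*11 + 33 = (80/9)*11 + 33 = 880/9 + 33 = 1177/9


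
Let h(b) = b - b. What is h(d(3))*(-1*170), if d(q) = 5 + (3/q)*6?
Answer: 0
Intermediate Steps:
d(q) = 5 + 18/q
h(b) = 0
h(d(3))*(-1*170) = 0*(-1*170) = 0*(-170) = 0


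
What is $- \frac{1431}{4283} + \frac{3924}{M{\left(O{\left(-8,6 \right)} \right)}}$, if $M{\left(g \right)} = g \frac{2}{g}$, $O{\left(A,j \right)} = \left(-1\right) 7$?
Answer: $\frac{8401815}{4283} \approx 1961.7$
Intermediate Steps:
$O{\left(A,j \right)} = -7$
$M{\left(g \right)} = 2$
$- \frac{1431}{4283} + \frac{3924}{M{\left(O{\left(-8,6 \right)} \right)}} = - \frac{1431}{4283} + \frac{3924}{2} = \left(-1431\right) \frac{1}{4283} + 3924 \cdot \frac{1}{2} = - \frac{1431}{4283} + 1962 = \frac{8401815}{4283}$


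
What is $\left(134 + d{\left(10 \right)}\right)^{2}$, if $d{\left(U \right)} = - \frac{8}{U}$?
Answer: $\frac{443556}{25} \approx 17742.0$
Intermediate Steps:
$\left(134 + d{\left(10 \right)}\right)^{2} = \left(134 - \frac{8}{10}\right)^{2} = \left(134 - \frac{4}{5}\right)^{2} = \left(\frac{666}{5}\right)^{2} = \frac{443556}{25}$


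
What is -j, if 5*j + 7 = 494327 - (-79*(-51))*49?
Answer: -296899/5 ≈ -59380.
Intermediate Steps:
j = 296899/5 (j = -7/5 + (494327 - (-79*(-51))*49)/5 = -7/5 + (494327 - 4029*49)/5 = -7/5 + (494327 - 1*197421)/5 = -7/5 + (494327 - 197421)/5 = -7/5 + (1/5)*296906 = -7/5 + 296906/5 = 296899/5 ≈ 59380.)
-j = -1*296899/5 = -296899/5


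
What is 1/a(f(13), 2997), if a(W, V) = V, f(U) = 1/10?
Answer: 1/2997 ≈ 0.00033367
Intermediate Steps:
f(U) = 1/10
1/a(f(13), 2997) = 1/2997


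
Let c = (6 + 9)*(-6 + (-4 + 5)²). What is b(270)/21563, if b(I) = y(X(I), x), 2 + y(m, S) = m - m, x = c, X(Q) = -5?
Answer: -2/21563 ≈ -9.2751e-5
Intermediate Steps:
c = -75 (c = 15*(-6 + 1²) = 15*(-6 + 1) = 15*(-5) = -75)
x = -75
y(m, S) = -2 (y(m, S) = -2 + (m - m) = -2 + 0 = -2)
b(I) = -2
b(270)/21563 = -2/21563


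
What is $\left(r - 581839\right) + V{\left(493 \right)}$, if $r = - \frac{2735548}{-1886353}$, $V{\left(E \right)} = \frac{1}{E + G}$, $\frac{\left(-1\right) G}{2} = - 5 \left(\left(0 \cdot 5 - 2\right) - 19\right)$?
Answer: $- \frac{310606933269824}{533837899} \approx -5.8184 \cdot 10^{5}$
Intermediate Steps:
$G = -210$ ($G = - 2 \left(- 5 \left(\left(0 \cdot 5 - 2\right) - 19\right)\right) = - 2 \left(- 5 \left(\left(0 - 2\right) - 19\right)\right) = - 2 \left(- 5 \left(-2 - 19\right)\right) = - 2 \left(\left(-5\right) \left(-21\right)\right) = \left(-2\right) 105 = -210$)
$V{\left(E \right)} = \frac{1}{-210 + E}$ ($V{\left(E \right)} = \frac{1}{E - 210} = \frac{1}{-210 + E}$)
$r = \frac{2735548}{1886353}$ ($r = \left(-2735548\right) \left(- \frac{1}{1886353}\right) = \frac{2735548}{1886353} \approx 1.4502$)
$\left(r - 581839\right) + V{\left(493 \right)} = \left(\frac{2735548}{1886353} - 581839\right) + \frac{1}{-210 + 493} = - \frac{1097551007619}{1886353} + \frac{1}{283} = - \frac{310606933269824}{533837899}$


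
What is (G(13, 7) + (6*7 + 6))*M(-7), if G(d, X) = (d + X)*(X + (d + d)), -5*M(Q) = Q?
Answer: 4956/5 ≈ 991.20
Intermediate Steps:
M(Q) = -Q/5
G(d, X) = (X + d)*(X + 2*d)
(G(13, 7) + (6*7 + 6))*M(-7) = ((7**2 + 2*13**2 + 3*7*13) + (6*7 + 6))*(-1/5*(-7)) = ((49 + 2*169 + 273) + (42 + 6))*(7/5) = ((49 + 338 + 273) + 48)*(7/5) = (660 + 48)*(7/5) = 708*(7/5) = 4956/5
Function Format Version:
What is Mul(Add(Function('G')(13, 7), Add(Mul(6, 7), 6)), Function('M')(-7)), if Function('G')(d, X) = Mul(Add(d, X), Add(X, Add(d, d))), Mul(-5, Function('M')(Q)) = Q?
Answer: Rational(4956, 5) ≈ 991.20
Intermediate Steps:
Function('M')(Q) = Mul(Rational(-1, 5), Q)
Function('G')(d, X) = Mul(Add(X, d), Add(X, Mul(2, d)))
Mul(Add(Function('G')(13, 7), Add(Mul(6, 7), 6)), Function('M')(-7)) = Mul(Add(Add(Pow(7, 2), Mul(2, Pow(13, 2)), Mul(3, 7, 13)), Add(Mul(6, 7), 6)), Mul(Rational(-1, 5), -7)) = Mul(Add(Add(49, Mul(2, 169), 273), Add(42, 6)), Rational(7, 5)) = Mul(Add(Add(49, 338, 273), 48), Rational(7, 5)) = Mul(Add(660, 48), Rational(7, 5)) = Mul(708, Rational(7, 5)) = Rational(4956, 5)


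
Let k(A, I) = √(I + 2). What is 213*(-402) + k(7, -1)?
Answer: -85625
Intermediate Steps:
k(A, I) = √(2 + I)
213*(-402) + k(7, -1) = 213*(-402) + √(2 - 1) = -85626 + √1 = -85626 + 1 = -85625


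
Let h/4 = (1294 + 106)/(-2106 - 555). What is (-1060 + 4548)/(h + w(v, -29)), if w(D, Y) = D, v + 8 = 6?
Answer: -4640784/5461 ≈ -849.80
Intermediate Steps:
v = -2 (v = -8 + 6 = -2)
h = -5600/2661 (h = 4*((1294 + 106)/(-2106 - 555)) = 4*(1400/(-2661)) = 4*(1400*(-1/2661)) = 4*(-1400/2661) = -5600/2661 ≈ -2.1045)
(-1060 + 4548)/(h + w(v, -29)) = (-1060 + 4548)/(-5600/2661 - 2) = 3488/(-10922/2661) = 3488*(-2661/10922) = -4640784/5461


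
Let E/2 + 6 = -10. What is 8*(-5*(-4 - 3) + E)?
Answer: 24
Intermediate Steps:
E = -32 (E = -12 + 2*(-10) = -12 - 20 = -32)
8*(-5*(-4 - 3) + E) = 8*(-5*(-4 - 3) - 32) = 8*(-5*(-7) - 32) = 8*(35 - 32) = 8*3 = 24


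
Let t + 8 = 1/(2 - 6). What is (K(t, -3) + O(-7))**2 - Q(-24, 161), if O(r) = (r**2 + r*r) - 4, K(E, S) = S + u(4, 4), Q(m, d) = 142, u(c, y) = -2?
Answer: 7779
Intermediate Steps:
t = -33/4 (t = -8 + 1/(2 - 6) = -8 + 1/(-4) = -8 - 1/4 = -33/4 ≈ -8.2500)
K(E, S) = -2 + S (K(E, S) = S - 2 = -2 + S)
O(r) = -4 + 2*r**2 (O(r) = (r**2 + r**2) - 4 = 2*r**2 - 4 = -4 + 2*r**2)
(K(t, -3) + O(-7))**2 - Q(-24, 161) = ((-2 - 3) + (-4 + 2*(-7)**2))**2 - 1*142 = (-5 + (-4 + 2*49))**2 - 142 = (-5 + (-4 + 98))**2 - 142 = (-5 + 94)**2 - 142 = 89**2 - 142 = 7921 - 142 = 7779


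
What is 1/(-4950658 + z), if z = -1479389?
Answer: -1/6430047 ≈ -1.5552e-7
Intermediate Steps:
1/(-4950658 + z) = 1/(-4950658 - 1479389) = 1/(-6430047) = -1/6430047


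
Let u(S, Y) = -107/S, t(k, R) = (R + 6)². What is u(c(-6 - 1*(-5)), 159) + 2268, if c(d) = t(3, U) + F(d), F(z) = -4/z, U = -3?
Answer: 29377/13 ≈ 2259.8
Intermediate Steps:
t(k, R) = (6 + R)²
c(d) = 9 - 4/d (c(d) = (6 - 3)² - 4/d = 3² - 4/d = 9 - 4/d)
u(c(-6 - 1*(-5)), 159) + 2268 = -107/(9 - 4/(-6 - 1*(-5))) + 2268 = -107/(9 - 4/(-6 + 5)) + 2268 = -107/(9 - 4/(-1)) + 2268 = -107/(9 - 4*(-1)) + 2268 = -107/(9 + 4) + 2268 = -107/13 + 2268 = 29377/13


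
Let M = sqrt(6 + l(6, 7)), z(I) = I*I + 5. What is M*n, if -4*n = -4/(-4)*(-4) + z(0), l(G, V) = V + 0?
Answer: -sqrt(13)/4 ≈ -0.90139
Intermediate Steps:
z(I) = 5 + I**2 (z(I) = I**2 + 5 = 5 + I**2)
l(G, V) = V
M = sqrt(13) (M = sqrt(6 + 7) = sqrt(13) ≈ 3.6056)
n = -1/4 (n = -(-4/(-4)*(-4) + (5 + 0**2))/4 = -(-4*(-1/4)*(-4) + (5 + 0))/4 = -(1*(-4) + 5)/4 = -(-4 + 5)/4 = -1/4*1 = -1/4 ≈ -0.25000)
M*n = sqrt(13)*(-1/4) = -sqrt(13)/4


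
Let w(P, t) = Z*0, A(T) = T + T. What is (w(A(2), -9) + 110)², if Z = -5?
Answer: 12100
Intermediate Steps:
A(T) = 2*T
w(P, t) = 0 (w(P, t) = -5*0 = 0)
(w(A(2), -9) + 110)² = (0 + 110)² = 110² = 12100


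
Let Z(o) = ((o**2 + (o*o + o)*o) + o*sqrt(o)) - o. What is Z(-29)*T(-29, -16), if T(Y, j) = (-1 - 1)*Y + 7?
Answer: -1474070 - 1885*I*sqrt(29) ≈ -1.4741e+6 - 10151.0*I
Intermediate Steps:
T(Y, j) = 7 - 2*Y (T(Y, j) = -2*Y + 7 = 7 - 2*Y)
Z(o) = o**2 + o**(3/2) - o + o*(o + o**2) (Z(o) = ((o**2 + (o**2 + o)*o) + o**(3/2)) - o = ((o**2 + (o + o**2)*o) + o**(3/2)) - o = ((o**2 + o*(o + o**2)) + o**(3/2)) - o = (o**2 + o**(3/2) + o*(o + o**2)) - o = o**2 + o**(3/2) - o + o*(o + o**2))
Z(-29)*T(-29, -16) = ((-29)**3 + (-29)**(3/2) - 1*(-29) + 2*(-29)**2)*(7 - 2*(-29)) = (-24389 - 29*I*sqrt(29) + 29 + 2*841)*(7 + 58) = (-24389 - 29*I*sqrt(29) + 29 + 1682)*65 = (-22678 - 29*I*sqrt(29))*65 = -1474070 - 1885*I*sqrt(29)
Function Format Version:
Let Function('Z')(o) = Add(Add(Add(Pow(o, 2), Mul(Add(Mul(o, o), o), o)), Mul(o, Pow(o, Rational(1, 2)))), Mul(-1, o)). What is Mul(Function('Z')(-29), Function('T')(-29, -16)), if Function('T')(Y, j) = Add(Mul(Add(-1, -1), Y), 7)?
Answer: Add(-1474070, Mul(-1885, I, Pow(29, Rational(1, 2)))) ≈ Add(-1.4741e+6, Mul(-10151., I))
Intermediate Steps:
Function('T')(Y, j) = Add(7, Mul(-2, Y)) (Function('T')(Y, j) = Add(Mul(-2, Y), 7) = Add(7, Mul(-2, Y)))
Function('Z')(o) = Add(Pow(o, 2), Pow(o, Rational(3, 2)), Mul(-1, o), Mul(o, Add(o, Pow(o, 2)))) (Function('Z')(o) = Add(Add(Add(Pow(o, 2), Mul(Add(Pow(o, 2), o), o)), Pow(o, Rational(3, 2))), Mul(-1, o)) = Add(Add(Add(Pow(o, 2), Mul(Add(o, Pow(o, 2)), o)), Pow(o, Rational(3, 2))), Mul(-1, o)) = Add(Add(Add(Pow(o, 2), Mul(o, Add(o, Pow(o, 2)))), Pow(o, Rational(3, 2))), Mul(-1, o)) = Add(Add(Pow(o, 2), Pow(o, Rational(3, 2)), Mul(o, Add(o, Pow(o, 2)))), Mul(-1, o)) = Add(Pow(o, 2), Pow(o, Rational(3, 2)), Mul(-1, o), Mul(o, Add(o, Pow(o, 2)))))
Mul(Function('Z')(-29), Function('T')(-29, -16)) = Mul(Add(Pow(-29, 3), Pow(-29, Rational(3, 2)), Mul(-1, -29), Mul(2, Pow(-29, 2))), Add(7, Mul(-2, -29))) = Mul(Add(-24389, Mul(-29, I, Pow(29, Rational(1, 2))), 29, Mul(2, 841)), Add(7, 58)) = Mul(Add(-24389, Mul(-29, I, Pow(29, Rational(1, 2))), 29, 1682), 65) = Mul(Add(-22678, Mul(-29, I, Pow(29, Rational(1, 2)))), 65) = Add(-1474070, Mul(-1885, I, Pow(29, Rational(1, 2))))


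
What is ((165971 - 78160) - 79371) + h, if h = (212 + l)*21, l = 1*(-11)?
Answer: 12661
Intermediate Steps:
l = -11
h = 4221 (h = (212 - 11)*21 = 201*21 = 4221)
((165971 - 78160) - 79371) + h = ((165971 - 78160) - 79371) + 4221 = (87811 - 79371) + 4221 = 8440 + 4221 = 12661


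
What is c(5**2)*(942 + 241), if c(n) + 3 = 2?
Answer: -1183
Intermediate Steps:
c(n) = -1 (c(n) = -3 + 2 = -1)
c(5**2)*(942 + 241) = -(942 + 241) = -1*1183 = -1183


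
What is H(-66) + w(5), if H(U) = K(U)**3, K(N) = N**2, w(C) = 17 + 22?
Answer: 82653950055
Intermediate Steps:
w(C) = 39
H(U) = U**6 (H(U) = (U**2)**3 = U**6)
H(-66) + w(5) = (-66)**6 + 39 = 82653950016 + 39 = 82653950055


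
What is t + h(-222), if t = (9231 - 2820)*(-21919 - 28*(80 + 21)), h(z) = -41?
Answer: -158653058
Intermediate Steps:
t = -158653017 (t = 6411*(-21919 - 28*101) = 6411*(-21919 - 2828) = 6411*(-24747) = -158653017)
t + h(-222) = -158653017 - 41 = -158653058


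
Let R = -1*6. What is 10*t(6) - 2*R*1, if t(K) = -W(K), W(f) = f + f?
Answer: -108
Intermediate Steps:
W(f) = 2*f
t(K) = -2*K
R = -6
10*t(6) - 2*R*1 = 10*(-2*6) - 2*(-6)*1 = 10*(-12) + 12*1 = -120 + 12 = -108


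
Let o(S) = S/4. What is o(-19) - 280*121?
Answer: -135539/4 ≈ -33885.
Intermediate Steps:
o(S) = S/4 (o(S) = S*(¼) = S/4)
o(-19) - 280*121 = (¼)*(-19) - 280*121 = -19/4 - 33880 = -135539/4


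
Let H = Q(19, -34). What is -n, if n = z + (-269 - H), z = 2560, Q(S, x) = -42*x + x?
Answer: -897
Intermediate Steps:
Q(S, x) = -41*x
H = 1394 (H = -41*(-34) = 1394)
n = 897 (n = 2560 + (-269 - 1*1394) = 2560 + (-269 - 1394) = 2560 - 1663 = 897)
-n = -1*897 = -897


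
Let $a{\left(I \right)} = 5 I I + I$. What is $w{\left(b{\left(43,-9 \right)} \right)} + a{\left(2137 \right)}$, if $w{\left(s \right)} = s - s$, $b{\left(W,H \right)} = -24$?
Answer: $22835982$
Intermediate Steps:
$w{\left(s \right)} = 0$
$a{\left(I \right)} = I + 5 I^{2}$ ($a{\left(I \right)} = 5 I^{2} + I = I + 5 I^{2}$)
$w{\left(b{\left(43,-9 \right)} \right)} + a{\left(2137 \right)} = 0 + 2137 \left(1 + 5 \cdot 2137\right) = 0 + 2137 \left(1 + 10685\right) = 0 + 2137 \cdot 10686 = 0 + 22835982 = 22835982$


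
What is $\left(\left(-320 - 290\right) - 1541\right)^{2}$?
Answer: $4626801$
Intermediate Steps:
$\left(\left(-320 - 290\right) - 1541\right)^{2} = \left(-610 - 1541\right)^{2} = \left(-2151\right)^{2} = 4626801$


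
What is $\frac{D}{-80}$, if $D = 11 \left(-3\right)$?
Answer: $\frac{33}{80} \approx 0.4125$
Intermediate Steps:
$D = -33$
$\frac{D}{-80} = - \frac{33}{-80} = \left(-33\right) \left(- \frac{1}{80}\right) = \frac{33}{80}$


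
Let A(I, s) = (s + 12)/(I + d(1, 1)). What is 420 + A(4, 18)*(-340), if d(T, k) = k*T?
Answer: -1620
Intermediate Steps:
d(T, k) = T*k
A(I, s) = (12 + s)/(1 + I) (A(I, s) = (s + 12)/(I + 1*1) = (12 + s)/(I + 1) = (12 + s)/(1 + I))
420 + A(4, 18)*(-340) = 420 + ((12 + 18)/(1 + 4))*(-340) = 420 + (30/5)*(-340) = 420 + ((⅕)*30)*(-340) = 420 + 6*(-340) = 420 - 2040 = -1620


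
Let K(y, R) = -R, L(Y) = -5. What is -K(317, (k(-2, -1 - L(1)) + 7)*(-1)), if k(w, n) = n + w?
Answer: -9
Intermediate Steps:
-K(317, (k(-2, -1 - L(1)) + 7)*(-1)) = -(-1)*(((-1 - 1*(-5)) - 2) + 7)*(-1) = -(-1)*(((-1 + 5) - 2) + 7)*(-1) = -(-1)*((4 - 2) + 7)*(-1) = -(-1)*(2 + 7)*(-1) = -(-1)*9*(-1) = -(-1)*(-9) = -1*9 = -9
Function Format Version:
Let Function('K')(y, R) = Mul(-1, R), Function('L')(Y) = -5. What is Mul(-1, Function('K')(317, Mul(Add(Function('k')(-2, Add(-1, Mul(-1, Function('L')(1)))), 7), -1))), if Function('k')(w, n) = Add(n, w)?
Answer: -9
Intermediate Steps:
Mul(-1, Function('K')(317, Mul(Add(Function('k')(-2, Add(-1, Mul(-1, Function('L')(1)))), 7), -1))) = Mul(-1, Mul(-1, Mul(Add(Add(Add(-1, Mul(-1, -5)), -2), 7), -1))) = Mul(-1, Mul(-1, Mul(Add(Add(Add(-1, 5), -2), 7), -1))) = Mul(-1, Mul(-1, Mul(Add(Add(4, -2), 7), -1))) = Mul(-1, Mul(-1, Mul(Add(2, 7), -1))) = Mul(-1, Mul(-1, Mul(9, -1))) = Mul(-1, Mul(-1, -9)) = Mul(-1, 9) = -9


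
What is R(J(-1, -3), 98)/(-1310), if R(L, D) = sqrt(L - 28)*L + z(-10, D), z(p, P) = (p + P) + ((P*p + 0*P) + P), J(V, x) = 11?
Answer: 397/655 - 11*I*sqrt(17)/1310 ≈ 0.60611 - 0.034621*I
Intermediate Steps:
z(p, P) = p + 2*P + P*p (z(p, P) = (P + p) + ((P*p + 0) + P) = (P + p) + (P*p + P) = (P + p) + (P + P*p) = p + 2*P + P*p)
R(L, D) = -10 - 8*D + L*sqrt(-28 + L) (R(L, D) = sqrt(L - 28)*L + (-10 + 2*D + D*(-10)) = sqrt(-28 + L)*L + (-10 + 2*D - 10*D) = L*sqrt(-28 + L) + (-10 - 8*D) = -10 - 8*D + L*sqrt(-28 + L))
R(J(-1, -3), 98)/(-1310) = (-10 - 8*98 + 11*sqrt(-28 + 11))/(-1310) = (-10 - 784 + 11*sqrt(-17))*(-1/1310) = (-10 - 784 + 11*(I*sqrt(17)))*(-1/1310) = (-10 - 784 + 11*I*sqrt(17))*(-1/1310) = (-794 + 11*I*sqrt(17))*(-1/1310) = 397/655 - 11*I*sqrt(17)/1310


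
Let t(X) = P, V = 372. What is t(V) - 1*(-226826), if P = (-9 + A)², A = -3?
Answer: 226970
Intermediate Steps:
P = 144 (P = (-9 - 3)² = (-12)² = 144)
t(X) = 144
t(V) - 1*(-226826) = 144 - 1*(-226826) = 144 + 226826 = 226970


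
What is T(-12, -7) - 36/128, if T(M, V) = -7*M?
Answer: 2679/32 ≈ 83.719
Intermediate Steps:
T(-12, -7) - 36/128 = -7*(-12) - 36/128 = 84 - 36*1/128 = 84 - 9/32 = 2679/32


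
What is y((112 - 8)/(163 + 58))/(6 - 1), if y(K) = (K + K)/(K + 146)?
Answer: 8/6225 ≈ 0.0012851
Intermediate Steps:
y(K) = 2*K/(146 + K) (y(K) = (2*K)/(146 + K) = 2*K/(146 + K))
y((112 - 8)/(163 + 58))/(6 - 1) = (2*((112 - 8)/(163 + 58))/(146 + (112 - 8)/(163 + 58)))/(6 - 1) = (2*(104/221)/(146 + 104/221))/5 = (2*(104*(1/221))/(146 + 104*(1/221)))/5 = (2*(8/17)/(146 + 8/17))/5 = (2*(8/17)/(2490/17))/5 = (2*(8/17)*(17/2490))/5 = (1/5)*(8/1245) = 8/6225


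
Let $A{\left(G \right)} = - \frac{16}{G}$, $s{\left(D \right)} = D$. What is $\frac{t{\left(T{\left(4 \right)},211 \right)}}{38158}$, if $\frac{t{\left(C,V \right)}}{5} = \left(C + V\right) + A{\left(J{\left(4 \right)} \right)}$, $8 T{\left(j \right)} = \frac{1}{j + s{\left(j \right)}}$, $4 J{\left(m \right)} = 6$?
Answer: $\frac{192335}{7326336} \approx 0.026253$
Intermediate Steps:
$J{\left(m \right)} = \frac{3}{2}$ ($J{\left(m \right)} = \frac{1}{4} \cdot 6 = \frac{3}{2}$)
$T{\left(j \right)} = \frac{1}{16 j}$ ($T{\left(j \right)} = \frac{1}{8 \left(j + j\right)} = \frac{1}{8 \cdot 2 j} = \frac{\frac{1}{2} \frac{1}{j}}{8} = \frac{1}{16 j}$)
$t{\left(C,V \right)} = - \frac{160}{3} + 5 C + 5 V$ ($t{\left(C,V \right)} = 5 \left(\left(C + V\right) - \frac{16}{\frac{3}{2}}\right) = 5 \left(\left(C + V\right) - \frac{32}{3}\right) = 5 \left(- \frac{32}{3} + C + V\right) = - \frac{160}{3} + 5 C + 5 V$)
$\frac{t{\left(T{\left(4 \right)},211 \right)}}{38158} = \frac{- \frac{160}{3} + 5 \frac{1}{16 \cdot 4} + 5 \cdot 211}{38158} = \left(- \frac{160}{3} + 5 \cdot \frac{1}{16} \cdot \frac{1}{4} + 1055\right) \frac{1}{38158} = \left(- \frac{160}{3} + 5 \cdot \frac{1}{64} + 1055\right) \frac{1}{38158} = \left(- \frac{160}{3} + \frac{5}{64} + 1055\right) \frac{1}{38158} = \frac{192335}{192} \cdot \frac{1}{38158} = \frac{192335}{7326336}$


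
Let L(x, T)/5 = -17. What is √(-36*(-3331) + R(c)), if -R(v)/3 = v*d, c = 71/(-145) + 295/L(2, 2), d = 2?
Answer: 6*√20243916030/2465 ≈ 346.32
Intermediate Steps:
L(x, T) = -85 (L(x, T) = 5*(-17) = -85)
c = -9762/2465 (c = 71/(-145) + 295/(-85) = 71*(-1/145) + 295*(-1/85) = -71/145 - 59/17 = -9762/2465 ≈ -3.9602)
R(v) = -6*v (R(v) = -3*v*2 = -6*v)
√(-36*(-3331) + R(c)) = √(-36*(-3331) - 6*(-9762/2465)) = √(119916 + 58572/2465) = √(295651512/2465) = 6*√20243916030/2465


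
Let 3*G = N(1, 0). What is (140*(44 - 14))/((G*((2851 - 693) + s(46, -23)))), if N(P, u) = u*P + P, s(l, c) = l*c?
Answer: 126/11 ≈ 11.455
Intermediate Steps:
s(l, c) = c*l
N(P, u) = P + P*u (N(P, u) = P*u + P = P + P*u)
G = 1/3 (G = (1*(1 + 0))/3 = (1*1)/3 = (1/3)*1 = 1/3 ≈ 0.33333)
(140*(44 - 14))/((G*((2851 - 693) + s(46, -23)))) = (140*(44 - 14))/((((2851 - 693) - 23*46)/3)) = (140*30)/(((2158 - 1058)/3)) = 4200/(((1/3)*1100)) = 4200/(1100/3) = 4200*(3/1100) = 126/11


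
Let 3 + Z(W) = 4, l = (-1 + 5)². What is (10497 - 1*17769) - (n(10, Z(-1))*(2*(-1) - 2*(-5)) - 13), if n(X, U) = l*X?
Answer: -8539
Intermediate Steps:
l = 16 (l = 4² = 16)
Z(W) = 1 (Z(W) = -3 + 4 = 1)
n(X, U) = 16*X
(10497 - 1*17769) - (n(10, Z(-1))*(2*(-1) - 2*(-5)) - 13) = (10497 - 1*17769) - ((16*10)*(2*(-1) - 2*(-5)) - 13) = (10497 - 17769) - (160*(-2 + 10) - 13) = -7272 - (160*8 - 13) = -7272 - (1280 - 13) = -7272 - 1*1267 = -7272 - 1267 = -8539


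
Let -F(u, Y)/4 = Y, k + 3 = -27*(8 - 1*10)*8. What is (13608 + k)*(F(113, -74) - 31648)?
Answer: -440088024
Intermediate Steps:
k = 429 (k = -3 - 27*(8 - 1*10)*8 = -3 - 27*(8 - 10)*8 = -3 - 27*(-2)*8 = -3 + 54*8 = -3 + 432 = 429)
F(u, Y) = -4*Y
(13608 + k)*(F(113, -74) - 31648) = (13608 + 429)*(-4*(-74) - 31648) = 14037*(296 - 31648) = 14037*(-31352) = -440088024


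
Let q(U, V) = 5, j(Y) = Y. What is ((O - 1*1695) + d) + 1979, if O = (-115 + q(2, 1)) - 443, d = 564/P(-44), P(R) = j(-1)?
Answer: -833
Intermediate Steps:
P(R) = -1
d = -564 (d = 564/(-1) = 564*(-1) = -564)
O = -553 (O = (-115 + 5) - 443 = -110 - 443 = -553)
((O - 1*1695) + d) + 1979 = ((-553 - 1*1695) - 564) + 1979 = ((-553 - 1695) - 564) + 1979 = (-2248 - 564) + 1979 = -2812 + 1979 = -833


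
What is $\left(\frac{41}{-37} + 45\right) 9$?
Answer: $\frac{14616}{37} \approx 395.03$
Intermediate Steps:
$\left(\frac{41}{-37} + 45\right) 9 = \left(41 \left(- \frac{1}{37}\right) + 45\right) 9 = \left(- \frac{41}{37} + 45\right) 9 = \frac{1624}{37} \cdot 9 = \frac{14616}{37}$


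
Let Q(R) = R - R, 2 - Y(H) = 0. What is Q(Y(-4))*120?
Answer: 0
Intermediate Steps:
Y(H) = 2 (Y(H) = 2 - 1*0 = 2 + 0 = 2)
Q(R) = 0
Q(Y(-4))*120 = 0*120 = 0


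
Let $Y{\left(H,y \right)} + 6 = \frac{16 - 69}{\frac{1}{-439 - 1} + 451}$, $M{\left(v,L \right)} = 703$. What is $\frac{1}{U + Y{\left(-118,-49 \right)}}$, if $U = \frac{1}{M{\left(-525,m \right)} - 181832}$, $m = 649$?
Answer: $- \frac{35943057631}{219882472505} \approx -0.16346$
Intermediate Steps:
$U = - \frac{1}{181129}$ ($U = \frac{1}{703 - 181832} = \frac{1}{-181129} = - \frac{1}{181129} \approx -5.5209 \cdot 10^{-6}$)
$Y{\left(H,y \right)} = - \frac{1213954}{198439}$ ($Y{\left(H,y \right)} = -6 + \frac{16 - 69}{\frac{1}{-439 - 1} + 451} = -6 - \frac{53}{\frac{1}{-440} + 451} = -6 - \frac{53}{- \frac{1}{440} + 451} = -6 - \frac{53}{\frac{198439}{440}} = -6 - \frac{23320}{198439} = - \frac{1213954}{198439}$)
$\frac{1}{U + Y{\left(-118,-49 \right)}} = \frac{1}{- \frac{1}{181129} - \frac{1213954}{198439}} = \frac{1}{- \frac{219882472505}{35943057631}} = - \frac{35943057631}{219882472505}$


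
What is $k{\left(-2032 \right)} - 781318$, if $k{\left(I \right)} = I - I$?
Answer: $-781318$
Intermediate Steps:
$k{\left(I \right)} = 0$
$k{\left(-2032 \right)} - 781318 = 0 - 781318 = -781318$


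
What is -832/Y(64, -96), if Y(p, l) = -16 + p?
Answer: -52/3 ≈ -17.333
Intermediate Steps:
-832/Y(64, -96) = -832/(-16 + 64) = -832/48 = -832*1/48 = -52/3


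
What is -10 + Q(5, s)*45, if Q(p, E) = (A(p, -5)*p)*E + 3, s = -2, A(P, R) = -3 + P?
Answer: -775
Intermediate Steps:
Q(p, E) = 3 + E*p*(-3 + p) (Q(p, E) = ((-3 + p)*p)*E + 3 = (p*(-3 + p))*E + 3 = E*p*(-3 + p) + 3 = 3 + E*p*(-3 + p))
-10 + Q(5, s)*45 = -10 + (3 - 2*5*(-3 + 5))*45 = -10 + (3 - 2*5*2)*45 = -10 + (3 - 20)*45 = -10 - 17*45 = -10 - 765 = -775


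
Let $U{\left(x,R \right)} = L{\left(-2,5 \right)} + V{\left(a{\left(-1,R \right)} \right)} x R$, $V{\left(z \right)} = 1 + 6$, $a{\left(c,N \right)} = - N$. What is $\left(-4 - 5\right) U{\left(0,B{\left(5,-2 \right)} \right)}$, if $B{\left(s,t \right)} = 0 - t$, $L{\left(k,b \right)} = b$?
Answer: $-45$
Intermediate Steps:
$B{\left(s,t \right)} = - t$
$V{\left(z \right)} = 7$
$U{\left(x,R \right)} = 5 + 7 R x$ ($U{\left(x,R \right)} = 5 + 7 x R = 5 + 7 R x$)
$\left(-4 - 5\right) U{\left(0,B{\left(5,-2 \right)} \right)} = \left(-4 - 5\right) \left(5 + 7 \left(\left(-1\right) \left(-2\right)\right) 0\right) = - 9 \left(5 + 7 \cdot 2 \cdot 0\right) = - 9 \left(5 + 0\right) = \left(-9\right) 5 = -45$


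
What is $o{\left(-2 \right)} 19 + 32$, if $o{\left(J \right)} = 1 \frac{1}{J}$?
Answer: $\frac{45}{2} \approx 22.5$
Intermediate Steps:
$o{\left(J \right)} = \frac{1}{J}$
$o{\left(-2 \right)} 19 + 32 = \frac{1}{-2} \cdot 19 + 32 = \left(- \frac{1}{2}\right) 19 + 32 = - \frac{19}{2} + 32 = \frac{45}{2}$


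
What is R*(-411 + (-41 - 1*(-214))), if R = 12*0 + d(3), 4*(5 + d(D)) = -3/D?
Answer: 2499/2 ≈ 1249.5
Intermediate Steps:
d(D) = -5 - 3/(4*D) (d(D) = -5 + (-3/D)/4 = -5 - 3/(4*D))
R = -21/4 (R = 12*0 + (-5 - ¾/3) = 0 + (-5 - ¾*⅓) = 0 + (-5 - ¼) = 0 - 21/4 = -21/4 ≈ -5.2500)
R*(-411 + (-41 - 1*(-214))) = -21*(-411 + (-41 - 1*(-214)))/4 = -21*(-411 + (-41 + 214))/4 = -21*(-411 + 173)/4 = -21/4*(-238) = 2499/2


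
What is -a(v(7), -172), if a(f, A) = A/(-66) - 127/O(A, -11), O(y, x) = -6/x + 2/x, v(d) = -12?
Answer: 45757/132 ≈ 346.64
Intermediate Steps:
O(y, x) = -4/x
a(f, A) = -1397/4 - A/66 (a(f, A) = A/(-66) - 127/((-4/(-11))) = A*(-1/66) - 127/((-4*(-1/11))) = -A/66 - 127/4/11 = -A/66 - 127*11/4 = -A/66 - 1397/4 = -1397/4 - A/66)
-a(v(7), -172) = -(-1397/4 - 1/66*(-172)) = -(-1397/4 + 86/33) = -1*(-45757/132) = 45757/132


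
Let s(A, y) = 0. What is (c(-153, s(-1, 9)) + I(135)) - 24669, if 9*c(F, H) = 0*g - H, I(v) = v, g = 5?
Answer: -24534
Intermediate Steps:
c(F, H) = -H/9 (c(F, H) = (0*5 - H)/9 = (0 - H)/9 = (-H)/9 = -H/9)
(c(-153, s(-1, 9)) + I(135)) - 24669 = (-⅑*0 + 135) - 24669 = (0 + 135) - 24669 = 135 - 24669 = -24534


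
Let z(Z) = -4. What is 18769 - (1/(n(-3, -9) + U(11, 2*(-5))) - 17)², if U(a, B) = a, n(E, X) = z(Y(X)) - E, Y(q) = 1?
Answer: 1848339/100 ≈ 18483.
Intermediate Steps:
n(E, X) = -4 - E
18769 - (1/(n(-3, -9) + U(11, 2*(-5))) - 17)² = 18769 - (1/((-4 - 1*(-3)) + 11) - 17)² = 18769 - (1/((-4 + 3) + 11) - 17)² = 18769 - (1/(-1 + 11) - 17)² = 18769 - (1/10 - 17)² = 18769 - (⅒ - 17)² = 18769 - (-169/10)² = 18769 - 1*28561/100 = 18769 - 28561/100 = 1848339/100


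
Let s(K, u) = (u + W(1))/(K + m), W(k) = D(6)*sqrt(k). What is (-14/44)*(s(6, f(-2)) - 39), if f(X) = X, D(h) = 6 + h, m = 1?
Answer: 263/22 ≈ 11.955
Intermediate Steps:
W(k) = 12*sqrt(k) (W(k) = (6 + 6)*sqrt(k) = 12*sqrt(k))
s(K, u) = (12 + u)/(1 + K) (s(K, u) = (u + 12*sqrt(1))/(K + 1) = (u + 12*1)/(1 + K) = (u + 12)/(1 + K) = (12 + u)/(1 + K))
(-14/44)*(s(6, f(-2)) - 39) = (-14/44)*((12 - 2)/(1 + 6) - 39) = (-14*1/44)*(10/7 - 39) = -7*((1/7)*10 - 39)/22 = -7*(10/7 - 39)/22 = -7/22*(-263/7) = 263/22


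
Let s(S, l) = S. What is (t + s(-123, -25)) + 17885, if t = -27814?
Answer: -10052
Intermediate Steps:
(t + s(-123, -25)) + 17885 = (-27814 - 123) + 17885 = -27937 + 17885 = -10052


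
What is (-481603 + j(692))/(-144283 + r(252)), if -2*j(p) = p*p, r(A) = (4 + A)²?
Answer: 240345/26249 ≈ 9.1563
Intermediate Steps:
j(p) = -p²/2 (j(p) = -p*p/2 = -p²/2)
(-481603 + j(692))/(-144283 + r(252)) = (-481603 - ½*692²)/(-144283 + (4 + 252)²) = (-481603 - ½*478864)/(-144283 + 256²) = (-481603 - 239432)/(-144283 + 65536) = -721035/(-78747) = -721035*(-1/78747) = 240345/26249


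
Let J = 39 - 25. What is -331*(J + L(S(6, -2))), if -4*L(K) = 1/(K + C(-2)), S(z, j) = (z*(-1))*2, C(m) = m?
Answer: -259835/56 ≈ -4639.9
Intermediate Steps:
J = 14
S(z, j) = -2*z (S(z, j) = -z*2 = -2*z)
L(K) = -1/(4*(-2 + K)) (L(K) = -1/(4*(K - 2)) = -1/(4*(-2 + K)))
-331*(J + L(S(6, -2))) = -331*(14 - 1/(-8 + 4*(-2*6))) = -331*(14 - 1/(-8 + 4*(-12))) = -331*(14 - 1/(-8 - 48)) = -331*(14 - 1/(-56)) = -331*(14 - 1*(-1/56)) = -331*(14 + 1/56) = -331*785/56 = -259835/56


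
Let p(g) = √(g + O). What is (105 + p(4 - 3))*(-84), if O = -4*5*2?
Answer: -8820 - 84*I*√39 ≈ -8820.0 - 524.58*I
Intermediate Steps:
O = -40 (O = -20*2 = -40)
p(g) = √(-40 + g) (p(g) = √(g - 40) = √(-40 + g))
(105 + p(4 - 3))*(-84) = (105 + √(-40 + (4 - 3)))*(-84) = (105 + √(-40 + 1))*(-84) = (105 + √(-39))*(-84) = (105 + I*√39)*(-84) = -8820 - 84*I*√39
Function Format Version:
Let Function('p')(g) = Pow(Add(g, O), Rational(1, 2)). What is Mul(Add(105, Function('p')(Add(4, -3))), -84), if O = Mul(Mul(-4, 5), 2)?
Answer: Add(-8820, Mul(-84, I, Pow(39, Rational(1, 2)))) ≈ Add(-8820.0, Mul(-524.58, I))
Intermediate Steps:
O = -40 (O = Mul(-20, 2) = -40)
Function('p')(g) = Pow(Add(-40, g), Rational(1, 2)) (Function('p')(g) = Pow(Add(g, -40), Rational(1, 2)) = Pow(Add(-40, g), Rational(1, 2)))
Mul(Add(105, Function('p')(Add(4, -3))), -84) = Mul(Add(105, Pow(Add(-40, Add(4, -3)), Rational(1, 2))), -84) = Mul(Add(105, Pow(Add(-40, 1), Rational(1, 2))), -84) = Mul(Add(105, Pow(-39, Rational(1, 2))), -84) = Mul(Add(105, Mul(I, Pow(39, Rational(1, 2)))), -84) = Add(-8820, Mul(-84, I, Pow(39, Rational(1, 2))))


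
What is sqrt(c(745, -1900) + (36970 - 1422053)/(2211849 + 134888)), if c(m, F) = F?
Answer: I*sqrt(10466882065145271)/2346737 ≈ 43.596*I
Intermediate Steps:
sqrt(c(745, -1900) + (36970 - 1422053)/(2211849 + 134888)) = sqrt(-1900 + (36970 - 1422053)/(2211849 + 134888)) = sqrt(-1900 - 1385083/2346737) = sqrt(-4460185383/2346737) = I*sqrt(10466882065145271)/2346737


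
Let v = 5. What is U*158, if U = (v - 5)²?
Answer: 0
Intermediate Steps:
U = 0 (U = (5 - 5)² = 0² = 0)
U*158 = 0*158 = 0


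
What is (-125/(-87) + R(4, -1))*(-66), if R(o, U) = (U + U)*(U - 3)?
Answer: -18062/29 ≈ -622.83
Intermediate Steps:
R(o, U) = 2*U*(-3 + U) (R(o, U) = (2*U)*(-3 + U) = 2*U*(-3 + U))
(-125/(-87) + R(4, -1))*(-66) = (-125/(-87) + 2*(-1)*(-3 - 1))*(-66) = (-125*(-1/87) + 2*(-1)*(-4))*(-66) = (125/87 + 8)*(-66) = (821/87)*(-66) = -18062/29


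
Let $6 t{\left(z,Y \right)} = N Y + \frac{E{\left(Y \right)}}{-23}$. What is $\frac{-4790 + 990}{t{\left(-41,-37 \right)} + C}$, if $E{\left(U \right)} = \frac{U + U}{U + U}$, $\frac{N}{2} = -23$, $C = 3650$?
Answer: $- \frac{104880}{108569} \approx -0.96602$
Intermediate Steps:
$N = -46$ ($N = 2 \left(-23\right) = -46$)
$E{\left(U \right)} = 1$ ($E{\left(U \right)} = \frac{2 U}{2 U} = 2 U \frac{1}{2 U} = 1$)
$t{\left(z,Y \right)} = - \frac{1}{138} - \frac{23 Y}{3}$ ($t{\left(z,Y \right)} = \frac{- 46 Y + 1 \frac{1}{-23}}{6} = \frac{- 46 Y + 1 \left(- \frac{1}{23}\right)}{6} = \frac{- 46 Y - \frac{1}{23}}{6} = \frac{- \frac{1}{23} - 46 Y}{6} = - \frac{1}{138} - \frac{23 Y}{3}$)
$\frac{-4790 + 990}{t{\left(-41,-37 \right)} + C} = \frac{-4790 + 990}{\left(- \frac{1}{138} - - \frac{851}{3}\right) + 3650} = - \frac{3800}{\left(- \frac{1}{138} + \frac{851}{3}\right) + 3650} = - \frac{3800}{\frac{39145}{138} + 3650} = - \frac{3800}{\frac{542845}{138}} = \left(-3800\right) \frac{138}{542845} = - \frac{104880}{108569}$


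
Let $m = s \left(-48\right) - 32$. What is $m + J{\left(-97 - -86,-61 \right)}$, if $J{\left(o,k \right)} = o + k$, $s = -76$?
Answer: $3544$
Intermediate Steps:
$m = 3616$ ($m = \left(-76\right) \left(-48\right) - 32 = 3648 - 32 = 3616$)
$J{\left(o,k \right)} = k + o$
$m + J{\left(-97 - -86,-61 \right)} = 3616 - 72 = 3544$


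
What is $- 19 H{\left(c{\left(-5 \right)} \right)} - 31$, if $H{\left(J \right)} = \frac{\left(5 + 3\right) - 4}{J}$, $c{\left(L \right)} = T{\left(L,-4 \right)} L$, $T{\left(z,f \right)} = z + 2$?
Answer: $- \frac{541}{15} \approx -36.067$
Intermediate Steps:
$T{\left(z,f \right)} = 2 + z$
$c{\left(L \right)} = L \left(2 + L\right)$ ($c{\left(L \right)} = \left(2 + L\right) L = L \left(2 + L\right)$)
$H{\left(J \right)} = \frac{4}{J}$ ($H{\left(J \right)} = \frac{8 - 4}{J} = \frac{4}{J}$)
$- 19 H{\left(c{\left(-5 \right)} \right)} - 31 = - 19 \frac{4}{\left(-5\right) \left(2 - 5\right)} - 31 = - 19 \frac{4}{\left(-5\right) \left(-3\right)} - 31 = - 19 \cdot \frac{4}{15} - 31 = - 19 \cdot 4 \cdot \frac{1}{15} - 31 = \left(-19\right) \frac{4}{15} - 31 = - \frac{76}{15} - 31 = - \frac{541}{15}$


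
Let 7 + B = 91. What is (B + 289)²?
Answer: 139129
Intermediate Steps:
B = 84 (B = -7 + 91 = 84)
(B + 289)² = (84 + 289)² = 373² = 139129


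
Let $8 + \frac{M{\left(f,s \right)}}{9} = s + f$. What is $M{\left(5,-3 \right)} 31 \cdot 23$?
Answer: $-38502$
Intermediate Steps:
$M{\left(f,s \right)} = -72 + 9 f + 9 s$ ($M{\left(f,s \right)} = -72 + 9 \left(s + f\right) = -72 + 9 \left(f + s\right) = -72 + \left(9 f + 9 s\right) = -72 + 9 f + 9 s$)
$M{\left(5,-3 \right)} 31 \cdot 23 = \left(-72 + 9 \cdot 5 + 9 \left(-3\right)\right) 31 \cdot 23 = \left(-72 + 45 - 27\right) 31 \cdot 23 = \left(-54\right) 31 \cdot 23 = \left(-1674\right) 23 = -38502$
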